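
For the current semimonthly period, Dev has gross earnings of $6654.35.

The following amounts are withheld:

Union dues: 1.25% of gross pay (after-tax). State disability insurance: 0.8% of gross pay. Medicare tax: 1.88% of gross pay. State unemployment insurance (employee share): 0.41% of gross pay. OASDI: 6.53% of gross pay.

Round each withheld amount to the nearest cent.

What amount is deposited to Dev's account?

State unemployment insurance (employee share): $6654.35 × 0.0041 = $27.28
Medicare tax: $6654.35 × 0.0188 = $125.10
OASDI: $6654.35 × 0.0653 = $434.53
State disability insurance: $6654.35 × 0.008 = $53.23
Union dues: $6654.35 × 0.0125 = $83.18
Total deductions = $27.28 + $125.10 + $434.53 + $53.23 + $83.18 = $723.32
Net pay = $6654.35 − $723.32 = $5931.03

$5931.03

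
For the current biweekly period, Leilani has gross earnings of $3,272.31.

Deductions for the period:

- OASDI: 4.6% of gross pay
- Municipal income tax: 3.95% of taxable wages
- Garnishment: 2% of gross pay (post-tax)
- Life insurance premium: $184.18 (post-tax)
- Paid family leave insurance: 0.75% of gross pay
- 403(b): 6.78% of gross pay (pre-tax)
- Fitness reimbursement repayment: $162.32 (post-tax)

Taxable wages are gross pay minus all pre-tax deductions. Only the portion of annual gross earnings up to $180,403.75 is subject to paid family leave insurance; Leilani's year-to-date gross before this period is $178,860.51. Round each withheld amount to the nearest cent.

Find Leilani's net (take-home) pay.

$2,355.91

403(b): $3,272.31 × 0.0678 = $221.86
Taxable wages = $3,272.31 − $221.86 = $3,050.45
Municipal income tax: $3,050.45 × 0.0395 = $120.49
OASDI: $3,272.31 × 0.046 = $150.53
Paid family leave insurance: only $180,403.75 − $178,860.51 = $1,543.24 of this check is subject → $1,543.24 × 0.0075 = $11.57
Garnishment: $3,272.31 × 0.02 = $65.45
Life insurance premium: $184.18
Fitness reimbursement repayment: $162.32
Total deductions = $221.86 + $120.49 + $150.53 + $11.57 + $65.45 + $184.18 + $162.32 = $916.40
Net pay = $3,272.31 − $916.40 = $2,355.91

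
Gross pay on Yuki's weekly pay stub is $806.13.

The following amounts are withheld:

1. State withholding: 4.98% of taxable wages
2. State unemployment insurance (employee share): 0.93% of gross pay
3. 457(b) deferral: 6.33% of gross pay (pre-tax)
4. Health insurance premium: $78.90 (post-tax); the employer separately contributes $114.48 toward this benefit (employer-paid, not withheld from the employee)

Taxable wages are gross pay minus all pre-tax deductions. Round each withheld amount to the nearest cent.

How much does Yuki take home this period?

457(b) deferral: $806.13 × 0.0633 = $51.03
Taxable wages = $806.13 − $51.03 = $755.10
State withholding: $755.10 × 0.0498 = $37.60
State unemployment insurance (employee share): $806.13 × 0.0093 = $7.50
Health insurance premium: $78.90
(Employer's $114.48 toward health insurance premium is not withheld from the employee.)
Total deductions = $51.03 + $37.60 + $7.50 + $78.90 = $175.03
Net pay = $806.13 − $175.03 = $631.10

$631.10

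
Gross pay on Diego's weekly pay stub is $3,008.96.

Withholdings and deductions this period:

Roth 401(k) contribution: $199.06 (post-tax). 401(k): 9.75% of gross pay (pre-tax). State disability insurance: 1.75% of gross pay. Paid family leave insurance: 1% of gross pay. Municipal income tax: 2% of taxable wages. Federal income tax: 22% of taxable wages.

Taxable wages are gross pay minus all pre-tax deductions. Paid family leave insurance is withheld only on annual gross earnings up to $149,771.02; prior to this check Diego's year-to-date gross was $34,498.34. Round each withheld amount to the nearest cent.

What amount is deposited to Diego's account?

$1,782.04

401(k): $3,008.96 × 0.0975 = $293.37
Taxable wages = $3,008.96 − $293.37 = $2,715.59
Federal income tax: $2,715.59 × 0.22 = $597.43
Municipal income tax: $2,715.59 × 0.02 = $54.31
Paid family leave insurance: cap not yet reached, full $3,008.96 is subject → $3,008.96 × 0.01 = $30.09
State disability insurance: $3,008.96 × 0.0175 = $52.66
Roth 401(k) contribution: $199.06
Total deductions = $293.37 + $597.43 + $54.31 + $30.09 + $52.66 + $199.06 = $1,226.92
Net pay = $3,008.96 − $1,226.92 = $1,782.04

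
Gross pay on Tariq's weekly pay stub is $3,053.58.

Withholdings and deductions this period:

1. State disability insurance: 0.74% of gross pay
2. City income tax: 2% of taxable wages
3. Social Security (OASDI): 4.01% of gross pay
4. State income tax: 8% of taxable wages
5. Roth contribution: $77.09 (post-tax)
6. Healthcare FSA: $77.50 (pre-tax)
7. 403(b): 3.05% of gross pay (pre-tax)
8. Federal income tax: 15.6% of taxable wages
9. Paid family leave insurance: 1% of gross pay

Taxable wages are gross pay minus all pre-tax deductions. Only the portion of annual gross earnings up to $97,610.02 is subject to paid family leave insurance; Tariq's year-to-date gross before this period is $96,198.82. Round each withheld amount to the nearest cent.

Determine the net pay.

$1,908.66

403(b): $3,053.58 × 0.0305 = $93.13
Healthcare FSA: $77.50
Pre-tax total = $93.13 + $77.50 = $170.63
Taxable wages = $3,053.58 − $170.63 = $2,882.95
Federal income tax: $2,882.95 × 0.156 = $449.74
State income tax: $2,882.95 × 0.08 = $230.64
City income tax: $2,882.95 × 0.02 = $57.66
Paid family leave insurance: only $97,610.02 − $96,198.82 = $1,411.20 of this check is subject → $1,411.20 × 0.01 = $14.11
Social Security (OASDI): $3,053.58 × 0.0401 = $122.45
State disability insurance: $3,053.58 × 0.0074 = $22.60
Roth contribution: $77.09
Total deductions = $93.13 + $77.50 + $449.74 + $230.64 + $57.66 + $14.11 + $122.45 + $22.60 + $77.09 = $1,144.92
Net pay = $3,053.58 − $1,144.92 = $1,908.66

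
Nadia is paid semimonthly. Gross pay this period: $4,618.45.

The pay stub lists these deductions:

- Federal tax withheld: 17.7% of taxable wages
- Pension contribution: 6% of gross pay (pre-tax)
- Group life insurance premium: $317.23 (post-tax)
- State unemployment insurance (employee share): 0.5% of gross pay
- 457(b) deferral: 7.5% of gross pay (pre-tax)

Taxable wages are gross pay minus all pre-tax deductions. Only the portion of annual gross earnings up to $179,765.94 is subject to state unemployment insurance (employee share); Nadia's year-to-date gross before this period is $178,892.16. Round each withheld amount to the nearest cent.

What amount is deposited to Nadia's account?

$2,966.25

Pension contribution: $4,618.45 × 0.06 = $277.11
457(b) deferral: $4,618.45 × 0.075 = $346.38
Pre-tax total = $277.11 + $346.38 = $623.49
Taxable wages = $4,618.45 − $623.49 = $3,994.96
Federal tax withheld: $3,994.96 × 0.177 = $707.11
State unemployment insurance (employee share): only $179,765.94 − $178,892.16 = $873.78 of this check is subject → $873.78 × 0.005 = $4.37
Group life insurance premium: $317.23
Total deductions = $277.11 + $346.38 + $707.11 + $4.37 + $317.23 = $1,652.20
Net pay = $4,618.45 − $1,652.20 = $2,966.25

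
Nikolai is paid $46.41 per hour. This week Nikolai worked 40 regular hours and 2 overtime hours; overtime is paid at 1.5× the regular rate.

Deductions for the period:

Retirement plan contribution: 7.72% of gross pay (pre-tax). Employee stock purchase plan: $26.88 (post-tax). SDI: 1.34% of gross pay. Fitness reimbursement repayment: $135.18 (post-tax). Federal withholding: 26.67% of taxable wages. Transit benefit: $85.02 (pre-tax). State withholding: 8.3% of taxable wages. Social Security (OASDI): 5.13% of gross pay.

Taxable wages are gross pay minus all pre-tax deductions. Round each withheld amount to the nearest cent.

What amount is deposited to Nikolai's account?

$851.11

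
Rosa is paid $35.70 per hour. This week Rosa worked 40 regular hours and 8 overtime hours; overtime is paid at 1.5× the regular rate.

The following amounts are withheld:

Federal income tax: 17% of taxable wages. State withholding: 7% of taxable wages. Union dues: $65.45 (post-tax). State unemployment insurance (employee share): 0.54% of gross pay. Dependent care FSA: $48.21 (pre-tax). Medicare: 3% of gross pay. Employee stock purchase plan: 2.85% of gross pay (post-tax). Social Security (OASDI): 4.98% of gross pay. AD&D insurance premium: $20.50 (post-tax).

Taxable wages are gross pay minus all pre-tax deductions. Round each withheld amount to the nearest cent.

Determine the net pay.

$1,077.21

Regular pay: 40 × $35.70 = $1,428.00
Overtime pay: 8 × $35.70 × 1.5 = $428.40
Gross pay = $1,428.00 + $428.40 = $1,856.40
Dependent care FSA: $48.21
Taxable wages = $1,856.40 − $48.21 = $1,808.19
State withholding: $1,808.19 × 0.07 = $126.57
Federal income tax: $1,808.19 × 0.17 = $307.39
Medicare: $1,856.40 × 0.03 = $55.69
Social Security (OASDI): $1,856.40 × 0.0498 = $92.45
State unemployment insurance (employee share): $1,856.40 × 0.0054 = $10.02
AD&D insurance premium: $20.50
Union dues: $65.45
Employee stock purchase plan: $1,856.40 × 0.0285 = $52.91
Total deductions = $48.21 + $126.57 + $307.39 + $55.69 + $92.45 + $10.02 + $20.50 + $65.45 + $52.91 = $779.19
Net pay = $1,856.40 − $779.19 = $1,077.21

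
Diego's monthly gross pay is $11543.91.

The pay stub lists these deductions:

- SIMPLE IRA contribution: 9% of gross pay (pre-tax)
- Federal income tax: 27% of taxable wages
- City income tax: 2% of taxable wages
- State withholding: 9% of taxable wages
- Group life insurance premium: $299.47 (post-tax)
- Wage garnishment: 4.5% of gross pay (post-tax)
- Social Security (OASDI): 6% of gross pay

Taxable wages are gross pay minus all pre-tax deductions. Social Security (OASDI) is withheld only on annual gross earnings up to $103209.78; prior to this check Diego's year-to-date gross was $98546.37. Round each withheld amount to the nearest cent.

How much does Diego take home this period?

$5414.32

SIMPLE IRA contribution: $11543.91 × 0.09 = $1038.95
Taxable wages = $11543.91 − $1038.95 = $10504.96
State withholding: $10504.96 × 0.09 = $945.45
City income tax: $10504.96 × 0.02 = $210.10
Federal income tax: $10504.96 × 0.27 = $2836.34
Social Security (OASDI): only $103209.78 − $98546.37 = $4663.41 of this check is subject → $4663.41 × 0.06 = $279.80
Group life insurance premium: $299.47
Wage garnishment: $11543.91 × 0.045 = $519.48
Total deductions = $1038.95 + $945.45 + $210.10 + $2836.34 + $279.80 + $299.47 + $519.48 = $6129.59
Net pay = $11543.91 − $6129.59 = $5414.32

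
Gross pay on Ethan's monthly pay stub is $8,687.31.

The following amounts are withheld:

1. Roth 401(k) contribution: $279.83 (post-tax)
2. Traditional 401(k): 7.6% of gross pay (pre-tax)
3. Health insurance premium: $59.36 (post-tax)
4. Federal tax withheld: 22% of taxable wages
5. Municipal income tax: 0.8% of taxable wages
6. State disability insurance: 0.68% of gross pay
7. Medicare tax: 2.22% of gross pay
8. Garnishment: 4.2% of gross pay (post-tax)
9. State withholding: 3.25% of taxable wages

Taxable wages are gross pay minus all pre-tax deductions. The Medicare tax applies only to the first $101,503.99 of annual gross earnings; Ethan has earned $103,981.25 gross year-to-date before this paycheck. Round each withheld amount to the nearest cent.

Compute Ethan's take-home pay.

$5,172.88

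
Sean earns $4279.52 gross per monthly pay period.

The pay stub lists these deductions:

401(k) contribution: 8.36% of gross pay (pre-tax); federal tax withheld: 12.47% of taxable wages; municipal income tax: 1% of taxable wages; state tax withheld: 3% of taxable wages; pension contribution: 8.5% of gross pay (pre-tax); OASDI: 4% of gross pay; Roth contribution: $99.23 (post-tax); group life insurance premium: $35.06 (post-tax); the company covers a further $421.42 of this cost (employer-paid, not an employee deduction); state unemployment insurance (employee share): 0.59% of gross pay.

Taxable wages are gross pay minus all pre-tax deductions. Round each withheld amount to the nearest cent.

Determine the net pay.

Pension contribution: $4279.52 × 0.085 = $363.76
401(k) contribution: $4279.52 × 0.0836 = $357.77
Pre-tax total = $363.76 + $357.77 = $721.53
Taxable wages = $4279.52 − $721.53 = $3557.99
State tax withheld: $3557.99 × 0.03 = $106.74
Municipal income tax: $3557.99 × 0.01 = $35.58
Federal tax withheld: $3557.99 × 0.1247 = $443.68
OASDI: $4279.52 × 0.04 = $171.18
State unemployment insurance (employee share): $4279.52 × 0.0059 = $25.25
Group life insurance premium: $35.06
Roth contribution: $99.23
(Employer's $421.42 toward group life insurance premium is not withheld from the employee.)
Total deductions = $363.76 + $357.77 + $106.74 + $35.58 + $443.68 + $171.18 + $25.25 + $35.06 + $99.23 = $1638.25
Net pay = $4279.52 − $1638.25 = $2641.27

$2641.27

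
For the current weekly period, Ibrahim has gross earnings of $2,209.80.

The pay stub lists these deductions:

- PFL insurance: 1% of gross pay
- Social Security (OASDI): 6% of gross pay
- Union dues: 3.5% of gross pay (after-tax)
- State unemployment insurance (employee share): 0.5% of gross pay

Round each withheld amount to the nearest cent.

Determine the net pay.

$1,966.72

State unemployment insurance (employee share): $2,209.80 × 0.005 = $11.05
PFL insurance: $2,209.80 × 0.01 = $22.10
Social Security (OASDI): $2,209.80 × 0.06 = $132.59
Union dues: $2,209.80 × 0.035 = $77.34
Total deductions = $11.05 + $22.10 + $132.59 + $77.34 = $243.08
Net pay = $2,209.80 − $243.08 = $1,966.72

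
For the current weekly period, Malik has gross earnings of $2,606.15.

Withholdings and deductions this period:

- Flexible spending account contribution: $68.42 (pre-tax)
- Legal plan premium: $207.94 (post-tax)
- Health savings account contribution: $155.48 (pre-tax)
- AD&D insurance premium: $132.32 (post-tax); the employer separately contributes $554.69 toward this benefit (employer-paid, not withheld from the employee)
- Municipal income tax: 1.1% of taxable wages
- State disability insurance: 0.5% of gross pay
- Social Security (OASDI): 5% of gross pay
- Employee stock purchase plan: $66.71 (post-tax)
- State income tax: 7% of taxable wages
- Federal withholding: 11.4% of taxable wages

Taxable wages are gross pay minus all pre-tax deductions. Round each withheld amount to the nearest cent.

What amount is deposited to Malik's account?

Health savings account contribution: $155.48
Flexible spending account contribution: $68.42
Pre-tax total = $155.48 + $68.42 = $223.90
Taxable wages = $2,606.15 − $223.90 = $2,382.25
Federal withholding: $2,382.25 × 0.114 = $271.58
Municipal income tax: $2,382.25 × 0.011 = $26.20
State income tax: $2,382.25 × 0.07 = $166.76
State disability insurance: $2,606.15 × 0.005 = $13.03
Social Security (OASDI): $2,606.15 × 0.05 = $130.31
Employee stock purchase plan: $66.71
AD&D insurance premium: $132.32
Legal plan premium: $207.94
(Employer's $554.69 toward AD&D insurance premium is not withheld from the employee.)
Total deductions = $155.48 + $68.42 + $271.58 + $26.20 + $166.76 + $13.03 + $130.31 + $66.71 + $132.32 + $207.94 = $1,238.75
Net pay = $2,606.15 − $1,238.75 = $1,367.40

$1,367.40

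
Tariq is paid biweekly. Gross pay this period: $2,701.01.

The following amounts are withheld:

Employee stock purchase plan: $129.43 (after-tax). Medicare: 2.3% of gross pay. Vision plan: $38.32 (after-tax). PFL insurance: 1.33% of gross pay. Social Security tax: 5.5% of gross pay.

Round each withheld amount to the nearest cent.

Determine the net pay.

PFL insurance: $2,701.01 × 0.0133 = $35.92
Medicare: $2,701.01 × 0.023 = $62.12
Social Security tax: $2,701.01 × 0.055 = $148.56
Employee stock purchase plan: $129.43
Vision plan: $38.32
Total deductions = $35.92 + $62.12 + $148.56 + $129.43 + $38.32 = $414.35
Net pay = $2,701.01 − $414.35 = $2,286.66

$2,286.66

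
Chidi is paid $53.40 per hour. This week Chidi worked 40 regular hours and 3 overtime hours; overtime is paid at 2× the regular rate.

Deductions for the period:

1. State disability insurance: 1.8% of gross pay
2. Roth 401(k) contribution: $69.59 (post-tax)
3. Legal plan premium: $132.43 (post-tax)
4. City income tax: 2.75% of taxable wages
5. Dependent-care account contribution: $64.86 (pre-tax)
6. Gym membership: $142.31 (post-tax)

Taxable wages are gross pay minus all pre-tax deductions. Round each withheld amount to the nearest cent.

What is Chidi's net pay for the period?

Regular pay: 40 × $53.40 = $2,136.00
Overtime pay: 3 × $53.40 × 2 = $320.40
Gross pay = $2,136.00 + $320.40 = $2,456.40
Dependent-care account contribution: $64.86
Taxable wages = $2,456.40 − $64.86 = $2,391.54
City income tax: $2,391.54 × 0.0275 = $65.77
State disability insurance: $2,456.40 × 0.018 = $44.22
Gym membership: $142.31
Roth 401(k) contribution: $69.59
Legal plan premium: $132.43
Total deductions = $64.86 + $65.77 + $44.22 + $142.31 + $69.59 + $132.43 = $519.18
Net pay = $2,456.40 − $519.18 = $1,937.22

$1,937.22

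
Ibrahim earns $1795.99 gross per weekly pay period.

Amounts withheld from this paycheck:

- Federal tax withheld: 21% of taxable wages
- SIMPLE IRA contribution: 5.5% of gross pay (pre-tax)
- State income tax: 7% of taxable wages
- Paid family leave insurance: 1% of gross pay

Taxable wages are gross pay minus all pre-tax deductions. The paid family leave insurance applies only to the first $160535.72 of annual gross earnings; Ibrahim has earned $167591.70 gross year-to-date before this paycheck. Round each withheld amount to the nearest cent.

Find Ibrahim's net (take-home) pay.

$1222.00

SIMPLE IRA contribution: $1795.99 × 0.055 = $98.78
Taxable wages = $1795.99 − $98.78 = $1697.21
Federal tax withheld: $1697.21 × 0.21 = $356.41
State income tax: $1697.21 × 0.07 = $118.80
Paid family leave insurance: annual cap $160535.72 already reached (YTD $167591.70), so $0.00
Total deductions = $98.78 + $356.41 + $118.80 + $0.00 = $573.99
Net pay = $1795.99 − $573.99 = $1222.00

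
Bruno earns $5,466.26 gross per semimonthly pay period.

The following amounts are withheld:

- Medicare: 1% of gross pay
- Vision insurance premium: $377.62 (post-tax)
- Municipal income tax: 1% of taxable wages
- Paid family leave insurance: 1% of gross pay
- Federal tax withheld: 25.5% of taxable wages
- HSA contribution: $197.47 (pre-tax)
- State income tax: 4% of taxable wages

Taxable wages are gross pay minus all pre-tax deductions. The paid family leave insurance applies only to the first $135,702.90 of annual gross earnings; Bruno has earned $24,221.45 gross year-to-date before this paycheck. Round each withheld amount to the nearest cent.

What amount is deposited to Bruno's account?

HSA contribution: $197.47
Taxable wages = $5,466.26 − $197.47 = $5,268.79
Municipal income tax: $5,268.79 × 0.01 = $52.69
Federal tax withheld: $5,268.79 × 0.255 = $1,343.54
State income tax: $5,268.79 × 0.04 = $210.75
Medicare: $5,466.26 × 0.01 = $54.66
Paid family leave insurance: cap not yet reached, full $5,466.26 is subject → $5,466.26 × 0.01 = $54.66
Vision insurance premium: $377.62
Total deductions = $197.47 + $52.69 + $1,343.54 + $210.75 + $54.66 + $54.66 + $377.62 = $2,291.39
Net pay = $5,466.26 − $2,291.39 = $3,174.87

$3,174.87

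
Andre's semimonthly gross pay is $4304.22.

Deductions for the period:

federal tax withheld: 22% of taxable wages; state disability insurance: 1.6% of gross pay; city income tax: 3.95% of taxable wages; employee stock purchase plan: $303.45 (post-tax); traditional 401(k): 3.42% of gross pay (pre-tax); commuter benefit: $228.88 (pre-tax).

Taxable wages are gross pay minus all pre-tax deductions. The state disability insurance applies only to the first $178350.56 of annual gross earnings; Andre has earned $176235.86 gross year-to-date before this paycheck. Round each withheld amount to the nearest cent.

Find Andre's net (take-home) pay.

$2571.50

Commuter benefit: $228.88
Traditional 401(k): $4304.22 × 0.0342 = $147.20
Pre-tax total = $228.88 + $147.20 = $376.08
Taxable wages = $4304.22 − $376.08 = $3928.14
City income tax: $3928.14 × 0.0395 = $155.16
Federal tax withheld: $3928.14 × 0.22 = $864.19
State disability insurance: only $178350.56 − $176235.86 = $2114.70 of this check is subject → $2114.70 × 0.016 = $33.84
Employee stock purchase plan: $303.45
Total deductions = $228.88 + $147.20 + $155.16 + $864.19 + $33.84 + $303.45 = $1732.72
Net pay = $4304.22 − $1732.72 = $2571.50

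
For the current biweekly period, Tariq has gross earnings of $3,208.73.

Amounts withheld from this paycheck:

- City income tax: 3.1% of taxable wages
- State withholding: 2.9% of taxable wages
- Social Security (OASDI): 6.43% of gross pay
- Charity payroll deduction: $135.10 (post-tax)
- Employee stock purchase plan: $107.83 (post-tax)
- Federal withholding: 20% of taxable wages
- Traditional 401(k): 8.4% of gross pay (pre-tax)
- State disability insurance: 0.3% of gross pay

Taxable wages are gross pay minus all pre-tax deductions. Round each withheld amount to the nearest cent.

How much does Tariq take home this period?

Traditional 401(k): $3,208.73 × 0.084 = $269.53
Taxable wages = $3,208.73 − $269.53 = $2,939.20
State withholding: $2,939.20 × 0.029 = $85.24
Federal withholding: $2,939.20 × 0.2 = $587.84
City income tax: $2,939.20 × 0.031 = $91.12
Social Security (OASDI): $3,208.73 × 0.0643 = $206.32
State disability insurance: $3,208.73 × 0.003 = $9.63
Charity payroll deduction: $135.10
Employee stock purchase plan: $107.83
Total deductions = $269.53 + $85.24 + $587.84 + $91.12 + $206.32 + $9.63 + $135.10 + $107.83 = $1,492.61
Net pay = $3,208.73 − $1,492.61 = $1,716.12

$1,716.12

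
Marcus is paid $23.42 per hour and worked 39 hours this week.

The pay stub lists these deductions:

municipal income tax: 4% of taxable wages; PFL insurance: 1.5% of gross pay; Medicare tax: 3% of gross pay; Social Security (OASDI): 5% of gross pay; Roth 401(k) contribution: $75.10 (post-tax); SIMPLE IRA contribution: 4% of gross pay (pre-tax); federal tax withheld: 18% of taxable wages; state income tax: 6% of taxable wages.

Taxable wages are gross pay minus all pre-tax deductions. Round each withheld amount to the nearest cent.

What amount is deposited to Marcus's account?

$469.46

Gross pay: 39 × $23.42 = $913.38
SIMPLE IRA contribution: $913.38 × 0.04 = $36.54
Taxable wages = $913.38 − $36.54 = $876.84
Municipal income tax: $876.84 × 0.04 = $35.07
Federal tax withheld: $876.84 × 0.18 = $157.83
State income tax: $876.84 × 0.06 = $52.61
Social Security (OASDI): $913.38 × 0.05 = $45.67
Medicare tax: $913.38 × 0.03 = $27.40
PFL insurance: $913.38 × 0.015 = $13.70
Roth 401(k) contribution: $75.10
Total deductions = $36.54 + $35.07 + $157.83 + $52.61 + $45.67 + $27.40 + $13.70 + $75.10 = $443.92
Net pay = $913.38 − $443.92 = $469.46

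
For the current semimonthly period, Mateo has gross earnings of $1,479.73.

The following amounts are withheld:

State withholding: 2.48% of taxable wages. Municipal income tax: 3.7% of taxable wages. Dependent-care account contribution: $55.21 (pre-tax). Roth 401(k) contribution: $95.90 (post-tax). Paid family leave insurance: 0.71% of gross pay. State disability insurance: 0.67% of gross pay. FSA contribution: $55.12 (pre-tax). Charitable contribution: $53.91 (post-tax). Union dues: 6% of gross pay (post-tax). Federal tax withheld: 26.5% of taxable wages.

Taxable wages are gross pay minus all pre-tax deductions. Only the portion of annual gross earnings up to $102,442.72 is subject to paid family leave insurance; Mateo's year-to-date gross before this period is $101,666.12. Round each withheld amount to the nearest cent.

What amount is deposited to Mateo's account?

$667.87

FSA contribution: $55.12
Dependent-care account contribution: $55.21
Pre-tax total = $55.12 + $55.21 = $110.33
Taxable wages = $1,479.73 − $110.33 = $1,369.40
Federal tax withheld: $1,369.40 × 0.265 = $362.89
Municipal income tax: $1,369.40 × 0.037 = $50.67
State withholding: $1,369.40 × 0.0248 = $33.96
State disability insurance: $1,479.73 × 0.0067 = $9.91
Paid family leave insurance: only $102,442.72 − $101,666.12 = $776.60 of this check is subject → $776.60 × 0.0071 = $5.51
Charitable contribution: $53.91
Roth 401(k) contribution: $95.90
Union dues: $1,479.73 × 0.06 = $88.78
Total deductions = $55.12 + $55.21 + $362.89 + $50.67 + $33.96 + $9.91 + $5.51 + $53.91 + $95.90 + $88.78 = $811.86
Net pay = $1,479.73 − $811.86 = $667.87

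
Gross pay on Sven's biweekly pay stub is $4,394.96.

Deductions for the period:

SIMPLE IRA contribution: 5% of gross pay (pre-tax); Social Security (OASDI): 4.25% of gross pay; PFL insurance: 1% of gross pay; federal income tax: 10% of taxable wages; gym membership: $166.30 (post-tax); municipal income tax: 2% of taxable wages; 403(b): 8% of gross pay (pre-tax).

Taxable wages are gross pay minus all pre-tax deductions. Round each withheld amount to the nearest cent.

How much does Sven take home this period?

403(b): $4,394.96 × 0.08 = $351.60
SIMPLE IRA contribution: $4,394.96 × 0.05 = $219.75
Pre-tax total = $351.60 + $219.75 = $571.35
Taxable wages = $4,394.96 − $571.35 = $3,823.61
Federal income tax: $3,823.61 × 0.1 = $382.36
Municipal income tax: $3,823.61 × 0.02 = $76.47
PFL insurance: $4,394.96 × 0.01 = $43.95
Social Security (OASDI): $4,394.96 × 0.0425 = $186.79
Gym membership: $166.30
Total deductions = $351.60 + $219.75 + $382.36 + $76.47 + $43.95 + $186.79 + $166.30 = $1,427.22
Net pay = $4,394.96 − $1,427.22 = $2,967.74

$2,967.74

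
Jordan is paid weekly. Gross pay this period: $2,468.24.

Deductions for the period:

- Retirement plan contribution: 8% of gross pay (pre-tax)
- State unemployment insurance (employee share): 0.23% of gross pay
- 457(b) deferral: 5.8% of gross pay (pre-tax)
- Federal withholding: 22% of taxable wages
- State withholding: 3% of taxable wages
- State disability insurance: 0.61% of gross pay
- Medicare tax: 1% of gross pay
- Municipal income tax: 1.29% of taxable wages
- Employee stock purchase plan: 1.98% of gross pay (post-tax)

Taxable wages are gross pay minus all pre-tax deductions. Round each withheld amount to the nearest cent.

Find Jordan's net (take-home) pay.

Retirement plan contribution: $2,468.24 × 0.08 = $197.46
457(b) deferral: $2,468.24 × 0.058 = $143.16
Pre-tax total = $197.46 + $143.16 = $340.62
Taxable wages = $2,468.24 − $340.62 = $2,127.62
Federal withholding: $2,127.62 × 0.22 = $468.08
Municipal income tax: $2,127.62 × 0.0129 = $27.45
State withholding: $2,127.62 × 0.03 = $63.83
State unemployment insurance (employee share): $2,468.24 × 0.0023 = $5.68
State disability insurance: $2,468.24 × 0.0061 = $15.06
Medicare tax: $2,468.24 × 0.01 = $24.68
Employee stock purchase plan: $2,468.24 × 0.0198 = $48.87
Total deductions = $197.46 + $143.16 + $468.08 + $27.45 + $63.83 + $5.68 + $15.06 + $24.68 + $48.87 = $994.27
Net pay = $2,468.24 − $994.27 = $1,473.97

$1,473.97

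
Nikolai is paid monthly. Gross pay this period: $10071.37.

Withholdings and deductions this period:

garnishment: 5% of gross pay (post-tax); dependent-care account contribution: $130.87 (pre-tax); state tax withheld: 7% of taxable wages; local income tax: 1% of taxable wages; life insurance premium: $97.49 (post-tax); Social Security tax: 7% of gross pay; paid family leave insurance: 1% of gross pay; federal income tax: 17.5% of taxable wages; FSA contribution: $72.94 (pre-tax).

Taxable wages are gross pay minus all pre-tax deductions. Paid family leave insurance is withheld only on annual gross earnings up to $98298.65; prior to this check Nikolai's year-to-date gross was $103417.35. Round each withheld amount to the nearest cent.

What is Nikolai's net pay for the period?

Dependent-care account contribution: $130.87
FSA contribution: $72.94
Pre-tax total = $130.87 + $72.94 = $203.81
Taxable wages = $10071.37 − $203.81 = $9867.56
Federal income tax: $9867.56 × 0.175 = $1726.82
Local income tax: $9867.56 × 0.01 = $98.68
State tax withheld: $9867.56 × 0.07 = $690.73
Paid family leave insurance: annual cap $98298.65 already reached (YTD $103417.35), so $0.00
Social Security tax: $10071.37 × 0.07 = $705.00
Life insurance premium: $97.49
Garnishment: $10071.37 × 0.05 = $503.57
Total deductions = $130.87 + $72.94 + $1726.82 + $98.68 + $690.73 + $0.00 + $705.00 + $97.49 + $503.57 = $4026.10
Net pay = $10071.37 − $4026.10 = $6045.27

$6045.27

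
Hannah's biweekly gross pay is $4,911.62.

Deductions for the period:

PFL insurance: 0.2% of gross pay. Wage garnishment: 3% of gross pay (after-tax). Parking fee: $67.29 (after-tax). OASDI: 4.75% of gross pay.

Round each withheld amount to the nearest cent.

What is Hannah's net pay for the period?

$4,453.86

OASDI: $4,911.62 × 0.0475 = $233.30
PFL insurance: $4,911.62 × 0.002 = $9.82
Wage garnishment: $4,911.62 × 0.03 = $147.35
Parking fee: $67.29
Total deductions = $233.30 + $9.82 + $147.35 + $67.29 = $457.76
Net pay = $4,911.62 − $457.76 = $4,453.86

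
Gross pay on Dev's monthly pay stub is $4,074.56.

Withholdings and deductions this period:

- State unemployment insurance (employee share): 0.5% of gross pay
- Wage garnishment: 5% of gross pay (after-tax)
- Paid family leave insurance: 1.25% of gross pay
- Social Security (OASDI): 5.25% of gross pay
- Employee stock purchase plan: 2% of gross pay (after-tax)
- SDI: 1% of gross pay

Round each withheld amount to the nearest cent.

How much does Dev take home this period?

$3,463.38

Social Security (OASDI): $4,074.56 × 0.0525 = $213.91
Paid family leave insurance: $4,074.56 × 0.0125 = $50.93
State unemployment insurance (employee share): $4,074.56 × 0.005 = $20.37
SDI: $4,074.56 × 0.01 = $40.75
Wage garnishment: $4,074.56 × 0.05 = $203.73
Employee stock purchase plan: $4,074.56 × 0.02 = $81.49
Total deductions = $213.91 + $50.93 + $20.37 + $40.75 + $203.73 + $81.49 = $611.18
Net pay = $4,074.56 − $611.18 = $3,463.38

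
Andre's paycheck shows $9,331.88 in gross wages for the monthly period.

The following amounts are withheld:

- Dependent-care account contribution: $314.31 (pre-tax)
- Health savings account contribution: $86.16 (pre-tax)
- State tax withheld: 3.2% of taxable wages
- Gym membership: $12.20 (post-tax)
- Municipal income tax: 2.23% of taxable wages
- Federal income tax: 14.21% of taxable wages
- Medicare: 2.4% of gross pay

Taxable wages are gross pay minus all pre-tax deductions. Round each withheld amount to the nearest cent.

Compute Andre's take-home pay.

Health savings account contribution: $86.16
Dependent-care account contribution: $314.31
Pre-tax total = $86.16 + $314.31 = $400.47
Taxable wages = $9,331.88 − $400.47 = $8,931.41
State tax withheld: $8,931.41 × 0.032 = $285.81
Federal income tax: $8,931.41 × 0.1421 = $1,269.15
Municipal income tax: $8,931.41 × 0.0223 = $199.17
Medicare: $9,331.88 × 0.024 = $223.97
Gym membership: $12.20
Total deductions = $86.16 + $314.31 + $285.81 + $1,269.15 + $199.17 + $223.97 + $12.20 = $2,390.77
Net pay = $9,331.88 − $2,390.77 = $6,941.11

$6,941.11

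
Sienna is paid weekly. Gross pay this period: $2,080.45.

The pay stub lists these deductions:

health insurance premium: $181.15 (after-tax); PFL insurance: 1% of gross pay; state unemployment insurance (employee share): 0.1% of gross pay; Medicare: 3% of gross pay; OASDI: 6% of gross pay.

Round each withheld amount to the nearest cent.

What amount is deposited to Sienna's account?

$1,689.18

OASDI: $2,080.45 × 0.06 = $124.83
Medicare: $2,080.45 × 0.03 = $62.41
State unemployment insurance (employee share): $2,080.45 × 0.001 = $2.08
PFL insurance: $2,080.45 × 0.01 = $20.80
Health insurance premium: $181.15
Total deductions = $124.83 + $62.41 + $2.08 + $20.80 + $181.15 = $391.27
Net pay = $2,080.45 − $391.27 = $1,689.18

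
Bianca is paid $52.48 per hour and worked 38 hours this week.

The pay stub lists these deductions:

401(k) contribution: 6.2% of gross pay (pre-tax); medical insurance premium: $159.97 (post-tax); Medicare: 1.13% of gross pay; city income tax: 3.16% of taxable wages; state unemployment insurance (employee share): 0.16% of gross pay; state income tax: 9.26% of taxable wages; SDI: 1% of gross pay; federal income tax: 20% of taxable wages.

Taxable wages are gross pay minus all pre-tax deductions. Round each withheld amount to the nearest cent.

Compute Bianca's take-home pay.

$1,058.52

Gross pay: 38 × $52.48 = $1,994.24
401(k) contribution: $1,994.24 × 0.062 = $123.64
Taxable wages = $1,994.24 − $123.64 = $1,870.60
City income tax: $1,870.60 × 0.0316 = $59.11
Federal income tax: $1,870.60 × 0.2 = $374.12
State income tax: $1,870.60 × 0.0926 = $173.22
State unemployment insurance (employee share): $1,994.24 × 0.0016 = $3.19
Medicare: $1,994.24 × 0.0113 = $22.53
SDI: $1,994.24 × 0.01 = $19.94
Medical insurance premium: $159.97
Total deductions = $123.64 + $59.11 + $374.12 + $173.22 + $3.19 + $22.53 + $19.94 + $159.97 = $935.72
Net pay = $1,994.24 − $935.72 = $1,058.52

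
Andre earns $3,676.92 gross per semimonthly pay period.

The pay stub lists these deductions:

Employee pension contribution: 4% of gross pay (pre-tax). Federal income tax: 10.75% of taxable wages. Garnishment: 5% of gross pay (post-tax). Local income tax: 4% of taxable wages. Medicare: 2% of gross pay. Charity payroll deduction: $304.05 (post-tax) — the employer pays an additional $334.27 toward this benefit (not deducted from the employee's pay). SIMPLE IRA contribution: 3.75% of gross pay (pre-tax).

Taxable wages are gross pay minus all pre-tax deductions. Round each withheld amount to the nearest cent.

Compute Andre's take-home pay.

$2,330.20

Employee pension contribution: $3,676.92 × 0.04 = $147.08
SIMPLE IRA contribution: $3,676.92 × 0.0375 = $137.88
Pre-tax total = $147.08 + $137.88 = $284.96
Taxable wages = $3,676.92 − $284.96 = $3,391.96
Federal income tax: $3,391.96 × 0.1075 = $364.64
Local income tax: $3,391.96 × 0.04 = $135.68
Medicare: $3,676.92 × 0.02 = $73.54
Garnishment: $3,676.92 × 0.05 = $183.85
Charity payroll deduction: $304.05
(Employer's $334.27 toward charity payroll deduction is not withheld from the employee.)
Total deductions = $147.08 + $137.88 + $364.64 + $135.68 + $73.54 + $183.85 + $304.05 = $1,346.72
Net pay = $3,676.92 − $1,346.72 = $2,330.20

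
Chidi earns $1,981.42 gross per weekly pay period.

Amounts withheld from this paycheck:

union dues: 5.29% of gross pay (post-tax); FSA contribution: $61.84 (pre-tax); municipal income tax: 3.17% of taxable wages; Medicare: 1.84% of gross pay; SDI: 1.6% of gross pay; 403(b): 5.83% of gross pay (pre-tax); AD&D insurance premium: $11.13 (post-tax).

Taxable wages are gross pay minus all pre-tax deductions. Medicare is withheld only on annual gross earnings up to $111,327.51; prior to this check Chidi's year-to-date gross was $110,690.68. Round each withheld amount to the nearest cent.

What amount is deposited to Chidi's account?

$1,587.50

FSA contribution: $61.84
403(b): $1,981.42 × 0.0583 = $115.52
Pre-tax total = $61.84 + $115.52 = $177.36
Taxable wages = $1,981.42 − $177.36 = $1,804.06
Municipal income tax: $1,804.06 × 0.0317 = $57.19
SDI: $1,981.42 × 0.016 = $31.70
Medicare: only $111,327.51 − $110,690.68 = $636.83 of this check is subject → $636.83 × 0.0184 = $11.72
AD&D insurance premium: $11.13
Union dues: $1,981.42 × 0.0529 = $104.82
Total deductions = $61.84 + $115.52 + $57.19 + $31.70 + $11.72 + $11.13 + $104.82 = $393.92
Net pay = $1,981.42 − $393.92 = $1,587.50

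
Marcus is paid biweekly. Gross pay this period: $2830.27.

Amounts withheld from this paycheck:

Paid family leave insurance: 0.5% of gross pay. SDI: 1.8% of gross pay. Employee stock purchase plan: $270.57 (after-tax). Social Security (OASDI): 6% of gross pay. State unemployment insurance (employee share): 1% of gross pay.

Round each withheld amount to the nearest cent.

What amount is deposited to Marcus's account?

Paid family leave insurance: $2830.27 × 0.005 = $14.15
Social Security (OASDI): $2830.27 × 0.06 = $169.82
State unemployment insurance (employee share): $2830.27 × 0.01 = $28.30
SDI: $2830.27 × 0.018 = $50.94
Employee stock purchase plan: $270.57
Total deductions = $14.15 + $169.82 + $28.30 + $50.94 + $270.57 = $533.78
Net pay = $2830.27 − $533.78 = $2296.49

$2296.49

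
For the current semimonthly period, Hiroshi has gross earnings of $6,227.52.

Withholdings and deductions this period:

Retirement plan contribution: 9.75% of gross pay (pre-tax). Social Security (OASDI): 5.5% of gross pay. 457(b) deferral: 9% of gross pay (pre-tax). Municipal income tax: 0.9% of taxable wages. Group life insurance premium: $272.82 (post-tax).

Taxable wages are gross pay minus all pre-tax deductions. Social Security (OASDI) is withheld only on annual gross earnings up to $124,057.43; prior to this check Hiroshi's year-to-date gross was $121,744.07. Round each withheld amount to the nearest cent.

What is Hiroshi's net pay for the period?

457(b) deferral: $6,227.52 × 0.09 = $560.48
Retirement plan contribution: $6,227.52 × 0.0975 = $607.18
Pre-tax total = $560.48 + $607.18 = $1,167.66
Taxable wages = $6,227.52 − $1,167.66 = $5,059.86
Municipal income tax: $5,059.86 × 0.009 = $45.54
Social Security (OASDI): only $124,057.43 − $121,744.07 = $2,313.36 of this check is subject → $2,313.36 × 0.055 = $127.23
Group life insurance premium: $272.82
Total deductions = $560.48 + $607.18 + $45.54 + $127.23 + $272.82 = $1,613.25
Net pay = $6,227.52 − $1,613.25 = $4,614.27

$4,614.27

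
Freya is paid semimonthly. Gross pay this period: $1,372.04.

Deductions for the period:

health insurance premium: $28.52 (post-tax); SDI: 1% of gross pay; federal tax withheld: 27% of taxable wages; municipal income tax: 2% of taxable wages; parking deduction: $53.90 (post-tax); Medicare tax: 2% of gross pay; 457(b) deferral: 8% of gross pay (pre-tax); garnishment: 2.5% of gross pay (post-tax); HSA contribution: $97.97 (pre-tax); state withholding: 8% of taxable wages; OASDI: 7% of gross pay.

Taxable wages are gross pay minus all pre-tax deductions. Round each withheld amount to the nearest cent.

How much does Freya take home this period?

$479.60

HSA contribution: $97.97
457(b) deferral: $1,372.04 × 0.08 = $109.76
Pre-tax total = $97.97 + $109.76 = $207.73
Taxable wages = $1,372.04 − $207.73 = $1,164.31
Municipal income tax: $1,164.31 × 0.02 = $23.29
State withholding: $1,164.31 × 0.08 = $93.14
Federal tax withheld: $1,164.31 × 0.27 = $314.36
Medicare tax: $1,372.04 × 0.02 = $27.44
OASDI: $1,372.04 × 0.07 = $96.04
SDI: $1,372.04 × 0.01 = $13.72
Health insurance premium: $28.52
Parking deduction: $53.90
Garnishment: $1,372.04 × 0.025 = $34.30
Total deductions = $97.97 + $109.76 + $23.29 + $93.14 + $314.36 + $27.44 + $96.04 + $13.72 + $28.52 + $53.90 + $34.30 = $892.44
Net pay = $1,372.04 − $892.44 = $479.60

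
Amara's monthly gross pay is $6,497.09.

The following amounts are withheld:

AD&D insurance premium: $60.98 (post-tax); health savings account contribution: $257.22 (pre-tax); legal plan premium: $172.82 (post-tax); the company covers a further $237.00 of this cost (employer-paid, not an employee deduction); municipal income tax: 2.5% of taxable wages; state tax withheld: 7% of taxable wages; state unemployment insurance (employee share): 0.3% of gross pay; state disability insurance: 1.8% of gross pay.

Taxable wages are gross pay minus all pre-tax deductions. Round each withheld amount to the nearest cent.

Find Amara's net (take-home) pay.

Health savings account contribution: $257.22
Taxable wages = $6,497.09 − $257.22 = $6,239.87
Municipal income tax: $6,239.87 × 0.025 = $156.00
State tax withheld: $6,239.87 × 0.07 = $436.79
State unemployment insurance (employee share): $6,497.09 × 0.003 = $19.49
State disability insurance: $6,497.09 × 0.018 = $116.95
Legal plan premium: $172.82
AD&D insurance premium: $60.98
(Employer's $237.00 toward legal plan premium is not withheld from the employee.)
Total deductions = $257.22 + $156.00 + $436.79 + $19.49 + $116.95 + $172.82 + $60.98 = $1,220.25
Net pay = $6,497.09 − $1,220.25 = $5,276.84

$5,276.84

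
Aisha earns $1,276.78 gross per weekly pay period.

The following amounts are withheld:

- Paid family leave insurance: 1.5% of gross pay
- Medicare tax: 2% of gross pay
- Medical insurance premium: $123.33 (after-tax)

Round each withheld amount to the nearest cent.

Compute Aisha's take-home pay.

Medicare tax: $1,276.78 × 0.02 = $25.54
Paid family leave insurance: $1,276.78 × 0.015 = $19.15
Medical insurance premium: $123.33
Total deductions = $25.54 + $19.15 + $123.33 = $168.02
Net pay = $1,276.78 − $168.02 = $1,108.76

$1,108.76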